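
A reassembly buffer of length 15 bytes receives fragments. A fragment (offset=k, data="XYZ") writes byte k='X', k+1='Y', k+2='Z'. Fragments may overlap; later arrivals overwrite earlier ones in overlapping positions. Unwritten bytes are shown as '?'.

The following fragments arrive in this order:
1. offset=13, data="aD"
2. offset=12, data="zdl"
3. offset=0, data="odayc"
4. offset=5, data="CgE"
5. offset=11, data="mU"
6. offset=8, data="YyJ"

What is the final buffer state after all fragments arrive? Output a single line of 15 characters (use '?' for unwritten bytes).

Answer: odaycCgEYyJmUdl

Derivation:
Fragment 1: offset=13 data="aD" -> buffer=?????????????aD
Fragment 2: offset=12 data="zdl" -> buffer=????????????zdl
Fragment 3: offset=0 data="odayc" -> buffer=odayc???????zdl
Fragment 4: offset=5 data="CgE" -> buffer=odaycCgE????zdl
Fragment 5: offset=11 data="mU" -> buffer=odaycCgE???mUdl
Fragment 6: offset=8 data="YyJ" -> buffer=odaycCgEYyJmUdl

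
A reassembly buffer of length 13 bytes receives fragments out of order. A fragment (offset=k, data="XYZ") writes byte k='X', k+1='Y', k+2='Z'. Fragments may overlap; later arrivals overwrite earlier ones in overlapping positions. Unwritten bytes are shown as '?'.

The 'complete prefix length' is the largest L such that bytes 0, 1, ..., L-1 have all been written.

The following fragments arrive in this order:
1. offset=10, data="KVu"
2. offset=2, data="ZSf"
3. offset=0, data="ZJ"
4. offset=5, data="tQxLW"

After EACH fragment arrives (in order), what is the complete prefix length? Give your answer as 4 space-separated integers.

Answer: 0 0 5 13

Derivation:
Fragment 1: offset=10 data="KVu" -> buffer=??????????KVu -> prefix_len=0
Fragment 2: offset=2 data="ZSf" -> buffer=??ZSf?????KVu -> prefix_len=0
Fragment 3: offset=0 data="ZJ" -> buffer=ZJZSf?????KVu -> prefix_len=5
Fragment 4: offset=5 data="tQxLW" -> buffer=ZJZSftQxLWKVu -> prefix_len=13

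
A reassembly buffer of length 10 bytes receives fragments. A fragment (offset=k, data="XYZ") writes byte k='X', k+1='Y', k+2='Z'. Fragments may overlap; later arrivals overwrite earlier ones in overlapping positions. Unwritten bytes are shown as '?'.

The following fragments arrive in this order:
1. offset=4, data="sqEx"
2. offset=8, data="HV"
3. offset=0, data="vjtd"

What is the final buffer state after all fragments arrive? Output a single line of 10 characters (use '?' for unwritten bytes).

Fragment 1: offset=4 data="sqEx" -> buffer=????sqEx??
Fragment 2: offset=8 data="HV" -> buffer=????sqExHV
Fragment 3: offset=0 data="vjtd" -> buffer=vjtdsqExHV

Answer: vjtdsqExHV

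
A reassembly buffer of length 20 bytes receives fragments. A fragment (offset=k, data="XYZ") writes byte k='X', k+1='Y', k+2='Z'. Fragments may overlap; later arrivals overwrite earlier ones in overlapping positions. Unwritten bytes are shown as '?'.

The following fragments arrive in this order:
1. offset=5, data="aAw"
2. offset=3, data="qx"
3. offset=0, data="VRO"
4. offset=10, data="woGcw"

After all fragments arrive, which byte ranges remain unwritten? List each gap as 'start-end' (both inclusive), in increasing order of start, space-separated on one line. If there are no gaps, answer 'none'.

Answer: 8-9 15-19

Derivation:
Fragment 1: offset=5 len=3
Fragment 2: offset=3 len=2
Fragment 3: offset=0 len=3
Fragment 4: offset=10 len=5
Gaps: 8-9 15-19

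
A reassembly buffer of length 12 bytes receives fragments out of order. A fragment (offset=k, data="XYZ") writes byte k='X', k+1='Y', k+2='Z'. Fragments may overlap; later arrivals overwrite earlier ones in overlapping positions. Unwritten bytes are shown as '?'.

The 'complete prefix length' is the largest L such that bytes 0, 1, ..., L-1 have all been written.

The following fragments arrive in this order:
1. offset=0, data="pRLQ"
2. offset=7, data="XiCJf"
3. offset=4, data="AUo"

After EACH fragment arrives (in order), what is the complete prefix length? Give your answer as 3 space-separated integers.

Answer: 4 4 12

Derivation:
Fragment 1: offset=0 data="pRLQ" -> buffer=pRLQ???????? -> prefix_len=4
Fragment 2: offset=7 data="XiCJf" -> buffer=pRLQ???XiCJf -> prefix_len=4
Fragment 3: offset=4 data="AUo" -> buffer=pRLQAUoXiCJf -> prefix_len=12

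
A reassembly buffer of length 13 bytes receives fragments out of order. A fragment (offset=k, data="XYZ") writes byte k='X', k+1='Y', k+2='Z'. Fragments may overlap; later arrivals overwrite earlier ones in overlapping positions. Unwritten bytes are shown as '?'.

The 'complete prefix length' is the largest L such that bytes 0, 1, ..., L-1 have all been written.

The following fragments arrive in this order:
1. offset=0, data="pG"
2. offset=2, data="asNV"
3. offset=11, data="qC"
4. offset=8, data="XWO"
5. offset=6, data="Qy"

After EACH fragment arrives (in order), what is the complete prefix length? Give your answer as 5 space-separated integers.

Fragment 1: offset=0 data="pG" -> buffer=pG??????????? -> prefix_len=2
Fragment 2: offset=2 data="asNV" -> buffer=pGasNV??????? -> prefix_len=6
Fragment 3: offset=11 data="qC" -> buffer=pGasNV?????qC -> prefix_len=6
Fragment 4: offset=8 data="XWO" -> buffer=pGasNV??XWOqC -> prefix_len=6
Fragment 5: offset=6 data="Qy" -> buffer=pGasNVQyXWOqC -> prefix_len=13

Answer: 2 6 6 6 13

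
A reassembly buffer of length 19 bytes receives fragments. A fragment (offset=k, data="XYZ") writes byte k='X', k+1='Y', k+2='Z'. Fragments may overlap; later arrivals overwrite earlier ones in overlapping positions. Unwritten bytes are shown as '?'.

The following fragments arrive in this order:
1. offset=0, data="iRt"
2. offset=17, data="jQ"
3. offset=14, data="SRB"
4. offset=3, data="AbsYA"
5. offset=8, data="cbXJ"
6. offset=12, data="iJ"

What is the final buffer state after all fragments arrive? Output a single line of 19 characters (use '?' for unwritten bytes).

Answer: iRtAbsYAcbXJiJSRBjQ

Derivation:
Fragment 1: offset=0 data="iRt" -> buffer=iRt????????????????
Fragment 2: offset=17 data="jQ" -> buffer=iRt??????????????jQ
Fragment 3: offset=14 data="SRB" -> buffer=iRt???????????SRBjQ
Fragment 4: offset=3 data="AbsYA" -> buffer=iRtAbsYA??????SRBjQ
Fragment 5: offset=8 data="cbXJ" -> buffer=iRtAbsYAcbXJ??SRBjQ
Fragment 6: offset=12 data="iJ" -> buffer=iRtAbsYAcbXJiJSRBjQ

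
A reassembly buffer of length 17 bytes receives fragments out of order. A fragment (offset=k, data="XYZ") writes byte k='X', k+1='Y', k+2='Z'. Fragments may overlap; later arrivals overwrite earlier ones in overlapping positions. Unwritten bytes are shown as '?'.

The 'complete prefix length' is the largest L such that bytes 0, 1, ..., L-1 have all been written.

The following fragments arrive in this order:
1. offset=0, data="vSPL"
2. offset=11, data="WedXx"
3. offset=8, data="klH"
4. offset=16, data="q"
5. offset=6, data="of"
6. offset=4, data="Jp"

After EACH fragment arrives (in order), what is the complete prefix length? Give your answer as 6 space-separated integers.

Answer: 4 4 4 4 4 17

Derivation:
Fragment 1: offset=0 data="vSPL" -> buffer=vSPL????????????? -> prefix_len=4
Fragment 2: offset=11 data="WedXx" -> buffer=vSPL???????WedXx? -> prefix_len=4
Fragment 3: offset=8 data="klH" -> buffer=vSPL????klHWedXx? -> prefix_len=4
Fragment 4: offset=16 data="q" -> buffer=vSPL????klHWedXxq -> prefix_len=4
Fragment 5: offset=6 data="of" -> buffer=vSPL??ofklHWedXxq -> prefix_len=4
Fragment 6: offset=4 data="Jp" -> buffer=vSPLJpofklHWedXxq -> prefix_len=17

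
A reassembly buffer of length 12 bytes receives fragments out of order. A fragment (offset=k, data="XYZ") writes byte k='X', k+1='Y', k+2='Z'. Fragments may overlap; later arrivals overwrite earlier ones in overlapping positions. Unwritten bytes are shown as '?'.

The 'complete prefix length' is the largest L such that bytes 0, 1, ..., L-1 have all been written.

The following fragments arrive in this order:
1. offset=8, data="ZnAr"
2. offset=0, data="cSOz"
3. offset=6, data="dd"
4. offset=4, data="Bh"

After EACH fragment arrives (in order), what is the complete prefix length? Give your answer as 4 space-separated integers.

Answer: 0 4 4 12

Derivation:
Fragment 1: offset=8 data="ZnAr" -> buffer=????????ZnAr -> prefix_len=0
Fragment 2: offset=0 data="cSOz" -> buffer=cSOz????ZnAr -> prefix_len=4
Fragment 3: offset=6 data="dd" -> buffer=cSOz??ddZnAr -> prefix_len=4
Fragment 4: offset=4 data="Bh" -> buffer=cSOzBhddZnAr -> prefix_len=12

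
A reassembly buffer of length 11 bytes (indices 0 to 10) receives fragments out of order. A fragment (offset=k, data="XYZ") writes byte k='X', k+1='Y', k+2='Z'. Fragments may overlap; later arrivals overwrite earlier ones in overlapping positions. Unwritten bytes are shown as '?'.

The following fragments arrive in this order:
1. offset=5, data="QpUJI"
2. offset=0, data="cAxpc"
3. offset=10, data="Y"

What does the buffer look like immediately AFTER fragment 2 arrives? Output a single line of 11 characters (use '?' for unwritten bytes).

Fragment 1: offset=5 data="QpUJI" -> buffer=?????QpUJI?
Fragment 2: offset=0 data="cAxpc" -> buffer=cAxpcQpUJI?

Answer: cAxpcQpUJI?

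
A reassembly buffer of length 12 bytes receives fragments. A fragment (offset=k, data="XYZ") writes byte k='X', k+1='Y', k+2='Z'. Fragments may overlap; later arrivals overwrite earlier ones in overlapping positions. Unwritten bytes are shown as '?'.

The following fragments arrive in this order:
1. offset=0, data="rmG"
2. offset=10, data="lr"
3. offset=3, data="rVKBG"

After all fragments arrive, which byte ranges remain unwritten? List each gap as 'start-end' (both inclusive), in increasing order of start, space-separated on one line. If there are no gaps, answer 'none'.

Fragment 1: offset=0 len=3
Fragment 2: offset=10 len=2
Fragment 3: offset=3 len=5
Gaps: 8-9

Answer: 8-9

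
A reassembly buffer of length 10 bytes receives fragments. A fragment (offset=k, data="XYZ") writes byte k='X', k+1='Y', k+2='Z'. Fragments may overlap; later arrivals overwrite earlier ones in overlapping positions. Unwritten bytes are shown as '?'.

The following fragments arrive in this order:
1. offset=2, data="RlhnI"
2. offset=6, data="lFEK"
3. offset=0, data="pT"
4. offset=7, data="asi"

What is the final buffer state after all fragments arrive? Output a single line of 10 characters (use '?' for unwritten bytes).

Fragment 1: offset=2 data="RlhnI" -> buffer=??RlhnI???
Fragment 2: offset=6 data="lFEK" -> buffer=??RlhnlFEK
Fragment 3: offset=0 data="pT" -> buffer=pTRlhnlFEK
Fragment 4: offset=7 data="asi" -> buffer=pTRlhnlasi

Answer: pTRlhnlasi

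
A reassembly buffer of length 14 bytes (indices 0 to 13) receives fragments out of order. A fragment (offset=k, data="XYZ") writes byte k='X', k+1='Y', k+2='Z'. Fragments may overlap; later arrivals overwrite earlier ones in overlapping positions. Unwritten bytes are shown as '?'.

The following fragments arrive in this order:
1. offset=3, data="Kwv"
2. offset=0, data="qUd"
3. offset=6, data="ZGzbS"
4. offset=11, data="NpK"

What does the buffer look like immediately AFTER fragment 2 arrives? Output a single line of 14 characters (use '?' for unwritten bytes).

Answer: qUdKwv????????

Derivation:
Fragment 1: offset=3 data="Kwv" -> buffer=???Kwv????????
Fragment 2: offset=0 data="qUd" -> buffer=qUdKwv????????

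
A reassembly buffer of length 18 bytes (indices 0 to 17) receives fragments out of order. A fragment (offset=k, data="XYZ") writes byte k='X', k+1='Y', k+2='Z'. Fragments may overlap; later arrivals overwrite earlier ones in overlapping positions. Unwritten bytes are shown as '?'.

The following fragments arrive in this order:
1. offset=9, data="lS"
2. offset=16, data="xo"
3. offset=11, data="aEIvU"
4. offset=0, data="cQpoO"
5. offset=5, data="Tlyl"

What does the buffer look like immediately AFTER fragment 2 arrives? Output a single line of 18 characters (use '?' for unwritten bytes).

Fragment 1: offset=9 data="lS" -> buffer=?????????lS???????
Fragment 2: offset=16 data="xo" -> buffer=?????????lS?????xo

Answer: ?????????lS?????xo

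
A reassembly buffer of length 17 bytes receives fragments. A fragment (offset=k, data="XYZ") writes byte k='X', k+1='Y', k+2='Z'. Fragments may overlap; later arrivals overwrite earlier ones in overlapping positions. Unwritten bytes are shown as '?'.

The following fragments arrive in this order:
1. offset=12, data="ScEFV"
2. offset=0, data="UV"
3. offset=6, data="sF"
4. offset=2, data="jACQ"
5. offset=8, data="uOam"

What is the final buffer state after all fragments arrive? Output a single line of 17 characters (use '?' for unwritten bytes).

Fragment 1: offset=12 data="ScEFV" -> buffer=????????????ScEFV
Fragment 2: offset=0 data="UV" -> buffer=UV??????????ScEFV
Fragment 3: offset=6 data="sF" -> buffer=UV????sF????ScEFV
Fragment 4: offset=2 data="jACQ" -> buffer=UVjACQsF????ScEFV
Fragment 5: offset=8 data="uOam" -> buffer=UVjACQsFuOamScEFV

Answer: UVjACQsFuOamScEFV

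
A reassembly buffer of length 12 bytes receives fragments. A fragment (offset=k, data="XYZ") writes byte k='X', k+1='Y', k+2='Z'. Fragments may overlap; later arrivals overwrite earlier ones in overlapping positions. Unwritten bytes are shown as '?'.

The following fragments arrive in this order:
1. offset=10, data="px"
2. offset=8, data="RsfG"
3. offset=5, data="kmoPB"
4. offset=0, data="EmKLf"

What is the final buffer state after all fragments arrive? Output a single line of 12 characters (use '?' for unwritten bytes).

Fragment 1: offset=10 data="px" -> buffer=??????????px
Fragment 2: offset=8 data="RsfG" -> buffer=????????RsfG
Fragment 3: offset=5 data="kmoPB" -> buffer=?????kmoPBfG
Fragment 4: offset=0 data="EmKLf" -> buffer=EmKLfkmoPBfG

Answer: EmKLfkmoPBfG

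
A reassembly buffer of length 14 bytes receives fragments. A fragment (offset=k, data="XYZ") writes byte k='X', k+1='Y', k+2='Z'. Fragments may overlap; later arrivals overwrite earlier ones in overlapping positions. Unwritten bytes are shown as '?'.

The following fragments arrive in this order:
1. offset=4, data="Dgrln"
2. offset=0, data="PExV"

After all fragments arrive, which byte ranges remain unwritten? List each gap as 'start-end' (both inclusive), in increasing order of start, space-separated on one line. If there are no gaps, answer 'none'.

Fragment 1: offset=4 len=5
Fragment 2: offset=0 len=4
Gaps: 9-13

Answer: 9-13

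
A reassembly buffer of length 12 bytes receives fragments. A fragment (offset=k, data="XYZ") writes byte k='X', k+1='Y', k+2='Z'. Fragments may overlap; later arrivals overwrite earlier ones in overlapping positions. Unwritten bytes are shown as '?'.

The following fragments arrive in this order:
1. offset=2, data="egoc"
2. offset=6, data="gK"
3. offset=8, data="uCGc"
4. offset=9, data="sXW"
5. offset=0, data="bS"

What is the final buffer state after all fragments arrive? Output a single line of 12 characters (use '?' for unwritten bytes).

Answer: bSegocgKusXW

Derivation:
Fragment 1: offset=2 data="egoc" -> buffer=??egoc??????
Fragment 2: offset=6 data="gK" -> buffer=??egocgK????
Fragment 3: offset=8 data="uCGc" -> buffer=??egocgKuCGc
Fragment 4: offset=9 data="sXW" -> buffer=??egocgKusXW
Fragment 5: offset=0 data="bS" -> buffer=bSegocgKusXW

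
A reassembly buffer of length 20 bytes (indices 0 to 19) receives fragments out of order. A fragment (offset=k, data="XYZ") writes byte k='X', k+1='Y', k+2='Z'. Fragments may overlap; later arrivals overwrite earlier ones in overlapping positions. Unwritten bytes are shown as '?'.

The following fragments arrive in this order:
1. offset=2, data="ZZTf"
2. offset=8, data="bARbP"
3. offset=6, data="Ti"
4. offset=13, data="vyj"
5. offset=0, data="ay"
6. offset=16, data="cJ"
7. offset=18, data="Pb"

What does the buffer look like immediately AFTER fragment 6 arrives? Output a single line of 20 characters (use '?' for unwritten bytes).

Fragment 1: offset=2 data="ZZTf" -> buffer=??ZZTf??????????????
Fragment 2: offset=8 data="bARbP" -> buffer=??ZZTf??bARbP???????
Fragment 3: offset=6 data="Ti" -> buffer=??ZZTfTibARbP???????
Fragment 4: offset=13 data="vyj" -> buffer=??ZZTfTibARbPvyj????
Fragment 5: offset=0 data="ay" -> buffer=ayZZTfTibARbPvyj????
Fragment 6: offset=16 data="cJ" -> buffer=ayZZTfTibARbPvyjcJ??

Answer: ayZZTfTibARbPvyjcJ??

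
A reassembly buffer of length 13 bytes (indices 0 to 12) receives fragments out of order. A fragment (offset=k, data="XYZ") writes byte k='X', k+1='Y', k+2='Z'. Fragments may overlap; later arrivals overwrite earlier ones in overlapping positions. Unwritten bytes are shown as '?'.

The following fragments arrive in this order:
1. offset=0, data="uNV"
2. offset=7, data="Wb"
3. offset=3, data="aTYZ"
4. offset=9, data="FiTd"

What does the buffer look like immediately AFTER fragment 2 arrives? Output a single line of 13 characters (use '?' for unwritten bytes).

Fragment 1: offset=0 data="uNV" -> buffer=uNV??????????
Fragment 2: offset=7 data="Wb" -> buffer=uNV????Wb????

Answer: uNV????Wb????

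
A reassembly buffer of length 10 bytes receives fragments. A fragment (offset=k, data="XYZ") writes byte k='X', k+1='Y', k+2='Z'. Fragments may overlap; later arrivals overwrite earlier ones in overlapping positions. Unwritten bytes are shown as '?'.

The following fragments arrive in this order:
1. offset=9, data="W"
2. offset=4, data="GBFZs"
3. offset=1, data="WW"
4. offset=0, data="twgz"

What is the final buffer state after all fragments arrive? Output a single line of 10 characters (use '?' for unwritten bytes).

Answer: twgzGBFZsW

Derivation:
Fragment 1: offset=9 data="W" -> buffer=?????????W
Fragment 2: offset=4 data="GBFZs" -> buffer=????GBFZsW
Fragment 3: offset=1 data="WW" -> buffer=?WW?GBFZsW
Fragment 4: offset=0 data="twgz" -> buffer=twgzGBFZsW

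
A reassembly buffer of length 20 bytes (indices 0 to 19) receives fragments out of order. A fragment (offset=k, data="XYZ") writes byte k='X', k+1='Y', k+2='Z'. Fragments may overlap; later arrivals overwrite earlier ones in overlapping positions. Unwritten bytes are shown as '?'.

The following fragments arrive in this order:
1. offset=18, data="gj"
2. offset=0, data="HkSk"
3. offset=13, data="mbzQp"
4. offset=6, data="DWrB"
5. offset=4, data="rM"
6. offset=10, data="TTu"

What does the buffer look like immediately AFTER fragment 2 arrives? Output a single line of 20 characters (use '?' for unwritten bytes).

Answer: HkSk??????????????gj

Derivation:
Fragment 1: offset=18 data="gj" -> buffer=??????????????????gj
Fragment 2: offset=0 data="HkSk" -> buffer=HkSk??????????????gj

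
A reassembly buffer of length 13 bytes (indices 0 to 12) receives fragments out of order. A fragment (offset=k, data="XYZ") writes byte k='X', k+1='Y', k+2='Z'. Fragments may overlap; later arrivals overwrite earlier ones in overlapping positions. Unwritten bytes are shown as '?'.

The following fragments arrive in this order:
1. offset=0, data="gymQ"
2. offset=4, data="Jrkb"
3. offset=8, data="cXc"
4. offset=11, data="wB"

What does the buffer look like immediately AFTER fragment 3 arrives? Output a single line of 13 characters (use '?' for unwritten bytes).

Fragment 1: offset=0 data="gymQ" -> buffer=gymQ?????????
Fragment 2: offset=4 data="Jrkb" -> buffer=gymQJrkb?????
Fragment 3: offset=8 data="cXc" -> buffer=gymQJrkbcXc??

Answer: gymQJrkbcXc??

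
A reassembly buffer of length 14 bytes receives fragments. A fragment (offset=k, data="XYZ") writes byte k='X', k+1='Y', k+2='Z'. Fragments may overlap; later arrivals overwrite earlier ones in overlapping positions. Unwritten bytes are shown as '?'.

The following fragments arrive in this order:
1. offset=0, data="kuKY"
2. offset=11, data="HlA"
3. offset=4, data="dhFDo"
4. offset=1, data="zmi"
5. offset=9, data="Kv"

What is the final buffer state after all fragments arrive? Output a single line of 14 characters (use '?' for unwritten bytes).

Fragment 1: offset=0 data="kuKY" -> buffer=kuKY??????????
Fragment 2: offset=11 data="HlA" -> buffer=kuKY???????HlA
Fragment 3: offset=4 data="dhFDo" -> buffer=kuKYdhFDo??HlA
Fragment 4: offset=1 data="zmi" -> buffer=kzmidhFDo??HlA
Fragment 5: offset=9 data="Kv" -> buffer=kzmidhFDoKvHlA

Answer: kzmidhFDoKvHlA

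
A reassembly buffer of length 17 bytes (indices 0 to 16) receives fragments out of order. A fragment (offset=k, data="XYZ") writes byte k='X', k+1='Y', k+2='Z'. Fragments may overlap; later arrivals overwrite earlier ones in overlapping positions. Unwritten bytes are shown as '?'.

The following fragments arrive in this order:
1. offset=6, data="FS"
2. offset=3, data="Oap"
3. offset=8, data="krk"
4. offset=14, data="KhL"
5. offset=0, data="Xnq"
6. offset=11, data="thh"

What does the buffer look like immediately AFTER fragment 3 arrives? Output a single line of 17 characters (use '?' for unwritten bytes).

Answer: ???OapFSkrk??????

Derivation:
Fragment 1: offset=6 data="FS" -> buffer=??????FS?????????
Fragment 2: offset=3 data="Oap" -> buffer=???OapFS?????????
Fragment 3: offset=8 data="krk" -> buffer=???OapFSkrk??????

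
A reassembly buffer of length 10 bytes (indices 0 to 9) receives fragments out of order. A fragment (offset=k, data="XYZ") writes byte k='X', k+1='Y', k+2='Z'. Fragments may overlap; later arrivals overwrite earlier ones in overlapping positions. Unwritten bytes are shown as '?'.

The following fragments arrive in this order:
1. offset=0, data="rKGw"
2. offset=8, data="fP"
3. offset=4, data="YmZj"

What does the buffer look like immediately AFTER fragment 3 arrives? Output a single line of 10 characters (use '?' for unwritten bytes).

Answer: rKGwYmZjfP

Derivation:
Fragment 1: offset=0 data="rKGw" -> buffer=rKGw??????
Fragment 2: offset=8 data="fP" -> buffer=rKGw????fP
Fragment 3: offset=4 data="YmZj" -> buffer=rKGwYmZjfP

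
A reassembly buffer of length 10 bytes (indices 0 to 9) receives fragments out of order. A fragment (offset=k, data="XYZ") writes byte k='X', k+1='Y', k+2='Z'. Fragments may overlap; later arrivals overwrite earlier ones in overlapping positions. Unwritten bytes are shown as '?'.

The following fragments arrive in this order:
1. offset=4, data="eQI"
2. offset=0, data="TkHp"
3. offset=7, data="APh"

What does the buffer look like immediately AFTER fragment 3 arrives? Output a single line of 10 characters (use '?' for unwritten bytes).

Answer: TkHpeQIAPh

Derivation:
Fragment 1: offset=4 data="eQI" -> buffer=????eQI???
Fragment 2: offset=0 data="TkHp" -> buffer=TkHpeQI???
Fragment 3: offset=7 data="APh" -> buffer=TkHpeQIAPh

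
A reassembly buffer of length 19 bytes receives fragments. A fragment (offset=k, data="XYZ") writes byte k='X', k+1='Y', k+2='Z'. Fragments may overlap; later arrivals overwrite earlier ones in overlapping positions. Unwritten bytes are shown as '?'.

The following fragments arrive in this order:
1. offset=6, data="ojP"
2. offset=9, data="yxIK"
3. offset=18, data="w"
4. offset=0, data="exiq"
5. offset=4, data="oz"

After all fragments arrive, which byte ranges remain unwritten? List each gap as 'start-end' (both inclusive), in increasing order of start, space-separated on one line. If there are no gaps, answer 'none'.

Fragment 1: offset=6 len=3
Fragment 2: offset=9 len=4
Fragment 3: offset=18 len=1
Fragment 4: offset=0 len=4
Fragment 5: offset=4 len=2
Gaps: 13-17

Answer: 13-17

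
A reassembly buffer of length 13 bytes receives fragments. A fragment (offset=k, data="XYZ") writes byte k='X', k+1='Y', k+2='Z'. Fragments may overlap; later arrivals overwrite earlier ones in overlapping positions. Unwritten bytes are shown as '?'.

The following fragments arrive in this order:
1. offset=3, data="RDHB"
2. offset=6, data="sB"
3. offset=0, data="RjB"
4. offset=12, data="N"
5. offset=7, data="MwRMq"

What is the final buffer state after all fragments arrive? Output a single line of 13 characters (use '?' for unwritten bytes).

Fragment 1: offset=3 data="RDHB" -> buffer=???RDHB??????
Fragment 2: offset=6 data="sB" -> buffer=???RDHsB?????
Fragment 3: offset=0 data="RjB" -> buffer=RjBRDHsB?????
Fragment 4: offset=12 data="N" -> buffer=RjBRDHsB????N
Fragment 5: offset=7 data="MwRMq" -> buffer=RjBRDHsMwRMqN

Answer: RjBRDHsMwRMqN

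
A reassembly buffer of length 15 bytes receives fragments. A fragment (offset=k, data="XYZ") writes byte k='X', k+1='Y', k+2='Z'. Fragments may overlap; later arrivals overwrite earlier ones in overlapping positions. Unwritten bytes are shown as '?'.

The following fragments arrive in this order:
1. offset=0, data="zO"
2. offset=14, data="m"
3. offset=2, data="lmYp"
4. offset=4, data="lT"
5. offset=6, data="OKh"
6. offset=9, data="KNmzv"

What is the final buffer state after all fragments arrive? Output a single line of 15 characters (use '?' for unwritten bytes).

Answer: zOlmlTOKhKNmzvm

Derivation:
Fragment 1: offset=0 data="zO" -> buffer=zO?????????????
Fragment 2: offset=14 data="m" -> buffer=zO????????????m
Fragment 3: offset=2 data="lmYp" -> buffer=zOlmYp????????m
Fragment 4: offset=4 data="lT" -> buffer=zOlmlT????????m
Fragment 5: offset=6 data="OKh" -> buffer=zOlmlTOKh?????m
Fragment 6: offset=9 data="KNmzv" -> buffer=zOlmlTOKhKNmzvm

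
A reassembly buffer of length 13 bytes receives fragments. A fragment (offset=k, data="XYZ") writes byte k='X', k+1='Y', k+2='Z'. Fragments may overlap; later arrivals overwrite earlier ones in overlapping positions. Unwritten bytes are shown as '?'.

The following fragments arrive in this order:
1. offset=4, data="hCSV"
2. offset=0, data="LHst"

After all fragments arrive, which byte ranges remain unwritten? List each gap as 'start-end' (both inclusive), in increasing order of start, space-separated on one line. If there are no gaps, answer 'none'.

Fragment 1: offset=4 len=4
Fragment 2: offset=0 len=4
Gaps: 8-12

Answer: 8-12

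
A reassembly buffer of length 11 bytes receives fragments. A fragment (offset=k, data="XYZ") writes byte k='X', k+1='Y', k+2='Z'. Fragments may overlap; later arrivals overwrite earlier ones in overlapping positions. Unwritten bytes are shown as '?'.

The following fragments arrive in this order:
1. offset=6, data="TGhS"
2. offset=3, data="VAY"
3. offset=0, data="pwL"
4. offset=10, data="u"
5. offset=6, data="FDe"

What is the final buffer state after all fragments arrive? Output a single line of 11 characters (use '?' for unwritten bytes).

Answer: pwLVAYFDeSu

Derivation:
Fragment 1: offset=6 data="TGhS" -> buffer=??????TGhS?
Fragment 2: offset=3 data="VAY" -> buffer=???VAYTGhS?
Fragment 3: offset=0 data="pwL" -> buffer=pwLVAYTGhS?
Fragment 4: offset=10 data="u" -> buffer=pwLVAYTGhSu
Fragment 5: offset=6 data="FDe" -> buffer=pwLVAYFDeSu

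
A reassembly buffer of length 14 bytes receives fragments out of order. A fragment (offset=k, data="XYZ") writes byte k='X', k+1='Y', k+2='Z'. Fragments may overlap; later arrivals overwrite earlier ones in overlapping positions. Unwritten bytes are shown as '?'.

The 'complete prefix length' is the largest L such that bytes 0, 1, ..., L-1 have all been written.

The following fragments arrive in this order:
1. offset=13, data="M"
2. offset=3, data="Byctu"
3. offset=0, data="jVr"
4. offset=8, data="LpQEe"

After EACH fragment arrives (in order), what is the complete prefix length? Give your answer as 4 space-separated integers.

Answer: 0 0 8 14

Derivation:
Fragment 1: offset=13 data="M" -> buffer=?????????????M -> prefix_len=0
Fragment 2: offset=3 data="Byctu" -> buffer=???Byctu?????M -> prefix_len=0
Fragment 3: offset=0 data="jVr" -> buffer=jVrByctu?????M -> prefix_len=8
Fragment 4: offset=8 data="LpQEe" -> buffer=jVrByctuLpQEeM -> prefix_len=14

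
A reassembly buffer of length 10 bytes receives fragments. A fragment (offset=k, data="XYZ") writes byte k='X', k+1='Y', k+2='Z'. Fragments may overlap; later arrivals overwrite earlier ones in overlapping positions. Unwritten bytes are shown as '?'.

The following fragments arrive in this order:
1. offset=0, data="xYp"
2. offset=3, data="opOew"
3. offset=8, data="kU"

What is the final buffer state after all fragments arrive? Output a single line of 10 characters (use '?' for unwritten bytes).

Fragment 1: offset=0 data="xYp" -> buffer=xYp???????
Fragment 2: offset=3 data="opOew" -> buffer=xYpopOew??
Fragment 3: offset=8 data="kU" -> buffer=xYpopOewkU

Answer: xYpopOewkU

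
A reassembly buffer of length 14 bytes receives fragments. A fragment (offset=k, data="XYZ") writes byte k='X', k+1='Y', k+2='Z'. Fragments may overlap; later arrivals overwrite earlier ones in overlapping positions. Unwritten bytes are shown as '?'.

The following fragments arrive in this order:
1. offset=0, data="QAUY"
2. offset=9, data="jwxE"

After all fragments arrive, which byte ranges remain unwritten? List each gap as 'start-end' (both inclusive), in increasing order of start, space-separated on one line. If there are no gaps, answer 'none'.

Fragment 1: offset=0 len=4
Fragment 2: offset=9 len=4
Gaps: 4-8 13-13

Answer: 4-8 13-13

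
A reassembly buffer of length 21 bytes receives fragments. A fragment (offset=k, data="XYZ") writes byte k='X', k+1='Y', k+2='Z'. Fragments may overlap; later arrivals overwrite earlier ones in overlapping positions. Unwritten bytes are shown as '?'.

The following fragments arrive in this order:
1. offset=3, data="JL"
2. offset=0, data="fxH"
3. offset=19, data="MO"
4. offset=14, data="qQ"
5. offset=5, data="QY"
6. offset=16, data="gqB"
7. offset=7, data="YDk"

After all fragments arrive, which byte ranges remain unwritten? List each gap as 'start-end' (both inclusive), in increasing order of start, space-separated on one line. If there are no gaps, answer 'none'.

Answer: 10-13

Derivation:
Fragment 1: offset=3 len=2
Fragment 2: offset=0 len=3
Fragment 3: offset=19 len=2
Fragment 4: offset=14 len=2
Fragment 5: offset=5 len=2
Fragment 6: offset=16 len=3
Fragment 7: offset=7 len=3
Gaps: 10-13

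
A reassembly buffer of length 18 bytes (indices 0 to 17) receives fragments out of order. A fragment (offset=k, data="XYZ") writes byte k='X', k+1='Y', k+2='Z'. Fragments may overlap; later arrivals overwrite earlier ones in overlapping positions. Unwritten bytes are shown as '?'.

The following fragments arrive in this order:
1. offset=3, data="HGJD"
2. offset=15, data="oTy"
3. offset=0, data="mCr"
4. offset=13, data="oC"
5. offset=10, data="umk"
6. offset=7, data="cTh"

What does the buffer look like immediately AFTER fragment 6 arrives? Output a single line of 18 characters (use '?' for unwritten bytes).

Fragment 1: offset=3 data="HGJD" -> buffer=???HGJD???????????
Fragment 2: offset=15 data="oTy" -> buffer=???HGJD????????oTy
Fragment 3: offset=0 data="mCr" -> buffer=mCrHGJD????????oTy
Fragment 4: offset=13 data="oC" -> buffer=mCrHGJD??????oCoTy
Fragment 5: offset=10 data="umk" -> buffer=mCrHGJD???umkoCoTy
Fragment 6: offset=7 data="cTh" -> buffer=mCrHGJDcThumkoCoTy

Answer: mCrHGJDcThumkoCoTy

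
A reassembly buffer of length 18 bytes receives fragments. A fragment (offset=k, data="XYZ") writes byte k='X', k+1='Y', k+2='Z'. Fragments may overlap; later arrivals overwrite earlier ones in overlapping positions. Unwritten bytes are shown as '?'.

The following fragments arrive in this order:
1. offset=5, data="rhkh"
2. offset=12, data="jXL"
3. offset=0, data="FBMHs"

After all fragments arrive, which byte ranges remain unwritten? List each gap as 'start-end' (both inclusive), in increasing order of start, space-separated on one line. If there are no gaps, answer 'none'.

Fragment 1: offset=5 len=4
Fragment 2: offset=12 len=3
Fragment 3: offset=0 len=5
Gaps: 9-11 15-17

Answer: 9-11 15-17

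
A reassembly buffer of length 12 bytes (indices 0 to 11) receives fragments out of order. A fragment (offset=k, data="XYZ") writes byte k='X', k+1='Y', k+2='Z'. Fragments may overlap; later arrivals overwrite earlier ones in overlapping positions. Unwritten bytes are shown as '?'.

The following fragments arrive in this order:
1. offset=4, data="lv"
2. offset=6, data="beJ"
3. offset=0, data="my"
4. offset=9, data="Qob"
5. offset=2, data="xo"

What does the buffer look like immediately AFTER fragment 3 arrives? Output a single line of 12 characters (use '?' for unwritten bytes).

Answer: my??lvbeJ???

Derivation:
Fragment 1: offset=4 data="lv" -> buffer=????lv??????
Fragment 2: offset=6 data="beJ" -> buffer=????lvbeJ???
Fragment 3: offset=0 data="my" -> buffer=my??lvbeJ???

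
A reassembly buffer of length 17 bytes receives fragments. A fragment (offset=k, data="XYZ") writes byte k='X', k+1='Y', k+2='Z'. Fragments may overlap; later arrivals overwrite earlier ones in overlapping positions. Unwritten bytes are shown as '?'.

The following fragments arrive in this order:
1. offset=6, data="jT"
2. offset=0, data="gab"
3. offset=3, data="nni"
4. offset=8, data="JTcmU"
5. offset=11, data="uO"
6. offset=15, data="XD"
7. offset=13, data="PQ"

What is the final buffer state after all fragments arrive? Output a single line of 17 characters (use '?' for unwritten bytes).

Answer: gabnnijTJTcuOPQXD

Derivation:
Fragment 1: offset=6 data="jT" -> buffer=??????jT?????????
Fragment 2: offset=0 data="gab" -> buffer=gab???jT?????????
Fragment 3: offset=3 data="nni" -> buffer=gabnnijT?????????
Fragment 4: offset=8 data="JTcmU" -> buffer=gabnnijTJTcmU????
Fragment 5: offset=11 data="uO" -> buffer=gabnnijTJTcuO????
Fragment 6: offset=15 data="XD" -> buffer=gabnnijTJTcuO??XD
Fragment 7: offset=13 data="PQ" -> buffer=gabnnijTJTcuOPQXD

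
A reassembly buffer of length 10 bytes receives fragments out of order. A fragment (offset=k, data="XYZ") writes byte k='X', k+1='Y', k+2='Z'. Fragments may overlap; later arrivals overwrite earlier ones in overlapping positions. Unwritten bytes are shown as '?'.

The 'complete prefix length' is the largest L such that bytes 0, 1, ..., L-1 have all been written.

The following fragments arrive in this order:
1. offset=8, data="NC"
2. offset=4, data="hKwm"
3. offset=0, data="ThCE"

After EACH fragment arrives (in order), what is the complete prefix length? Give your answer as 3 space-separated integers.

Answer: 0 0 10

Derivation:
Fragment 1: offset=8 data="NC" -> buffer=????????NC -> prefix_len=0
Fragment 2: offset=4 data="hKwm" -> buffer=????hKwmNC -> prefix_len=0
Fragment 3: offset=0 data="ThCE" -> buffer=ThCEhKwmNC -> prefix_len=10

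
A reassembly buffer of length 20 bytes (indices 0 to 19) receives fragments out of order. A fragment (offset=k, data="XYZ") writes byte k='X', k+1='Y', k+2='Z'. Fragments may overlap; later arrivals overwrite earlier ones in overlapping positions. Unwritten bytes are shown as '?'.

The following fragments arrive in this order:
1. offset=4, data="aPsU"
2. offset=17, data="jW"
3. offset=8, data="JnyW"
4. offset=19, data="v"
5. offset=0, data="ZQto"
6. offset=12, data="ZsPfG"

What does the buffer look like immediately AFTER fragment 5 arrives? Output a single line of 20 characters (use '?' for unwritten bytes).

Answer: ZQtoaPsUJnyW?????jWv

Derivation:
Fragment 1: offset=4 data="aPsU" -> buffer=????aPsU????????????
Fragment 2: offset=17 data="jW" -> buffer=????aPsU?????????jW?
Fragment 3: offset=8 data="JnyW" -> buffer=????aPsUJnyW?????jW?
Fragment 4: offset=19 data="v" -> buffer=????aPsUJnyW?????jWv
Fragment 5: offset=0 data="ZQto" -> buffer=ZQtoaPsUJnyW?????jWv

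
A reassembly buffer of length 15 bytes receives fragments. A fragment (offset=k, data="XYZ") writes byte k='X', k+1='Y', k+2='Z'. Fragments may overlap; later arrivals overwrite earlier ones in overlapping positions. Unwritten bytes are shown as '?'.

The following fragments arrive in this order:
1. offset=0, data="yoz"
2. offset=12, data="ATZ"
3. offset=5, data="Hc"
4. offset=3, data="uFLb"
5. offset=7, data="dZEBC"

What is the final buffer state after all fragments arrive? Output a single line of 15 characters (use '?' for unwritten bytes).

Fragment 1: offset=0 data="yoz" -> buffer=yoz????????????
Fragment 2: offset=12 data="ATZ" -> buffer=yoz?????????ATZ
Fragment 3: offset=5 data="Hc" -> buffer=yoz??Hc?????ATZ
Fragment 4: offset=3 data="uFLb" -> buffer=yozuFLb?????ATZ
Fragment 5: offset=7 data="dZEBC" -> buffer=yozuFLbdZEBCATZ

Answer: yozuFLbdZEBCATZ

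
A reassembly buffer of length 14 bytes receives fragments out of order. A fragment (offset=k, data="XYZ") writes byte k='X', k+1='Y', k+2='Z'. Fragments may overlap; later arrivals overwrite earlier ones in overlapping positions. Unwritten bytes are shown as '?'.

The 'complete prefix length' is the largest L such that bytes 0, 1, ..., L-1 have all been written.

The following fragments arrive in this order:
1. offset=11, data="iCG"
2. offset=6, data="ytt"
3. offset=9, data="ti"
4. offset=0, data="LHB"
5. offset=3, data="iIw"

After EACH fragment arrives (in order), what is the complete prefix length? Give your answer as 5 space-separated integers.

Fragment 1: offset=11 data="iCG" -> buffer=???????????iCG -> prefix_len=0
Fragment 2: offset=6 data="ytt" -> buffer=??????ytt??iCG -> prefix_len=0
Fragment 3: offset=9 data="ti" -> buffer=??????ytttiiCG -> prefix_len=0
Fragment 4: offset=0 data="LHB" -> buffer=LHB???ytttiiCG -> prefix_len=3
Fragment 5: offset=3 data="iIw" -> buffer=LHBiIwytttiiCG -> prefix_len=14

Answer: 0 0 0 3 14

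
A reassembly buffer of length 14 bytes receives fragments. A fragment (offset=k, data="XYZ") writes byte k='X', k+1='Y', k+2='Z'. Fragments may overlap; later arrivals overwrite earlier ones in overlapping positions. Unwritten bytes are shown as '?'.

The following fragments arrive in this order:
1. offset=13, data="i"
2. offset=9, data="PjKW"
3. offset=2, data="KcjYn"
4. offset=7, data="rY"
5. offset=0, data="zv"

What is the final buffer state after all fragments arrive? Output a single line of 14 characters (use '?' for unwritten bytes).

Answer: zvKcjYnrYPjKWi

Derivation:
Fragment 1: offset=13 data="i" -> buffer=?????????????i
Fragment 2: offset=9 data="PjKW" -> buffer=?????????PjKWi
Fragment 3: offset=2 data="KcjYn" -> buffer=??KcjYn??PjKWi
Fragment 4: offset=7 data="rY" -> buffer=??KcjYnrYPjKWi
Fragment 5: offset=0 data="zv" -> buffer=zvKcjYnrYPjKWi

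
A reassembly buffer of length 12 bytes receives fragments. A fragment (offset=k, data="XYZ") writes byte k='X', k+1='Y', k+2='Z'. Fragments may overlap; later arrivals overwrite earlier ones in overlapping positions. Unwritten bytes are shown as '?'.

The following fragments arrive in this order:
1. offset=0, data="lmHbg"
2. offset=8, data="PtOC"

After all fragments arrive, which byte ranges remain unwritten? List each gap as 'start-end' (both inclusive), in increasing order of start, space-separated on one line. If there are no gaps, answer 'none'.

Fragment 1: offset=0 len=5
Fragment 2: offset=8 len=4
Gaps: 5-7

Answer: 5-7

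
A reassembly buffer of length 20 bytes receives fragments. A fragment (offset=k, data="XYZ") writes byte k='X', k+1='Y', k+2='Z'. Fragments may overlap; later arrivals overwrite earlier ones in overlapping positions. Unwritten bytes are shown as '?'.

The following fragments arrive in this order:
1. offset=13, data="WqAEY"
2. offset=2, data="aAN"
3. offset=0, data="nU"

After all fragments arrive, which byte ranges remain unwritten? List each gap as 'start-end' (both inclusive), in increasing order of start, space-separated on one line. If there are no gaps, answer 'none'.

Fragment 1: offset=13 len=5
Fragment 2: offset=2 len=3
Fragment 3: offset=0 len=2
Gaps: 5-12 18-19

Answer: 5-12 18-19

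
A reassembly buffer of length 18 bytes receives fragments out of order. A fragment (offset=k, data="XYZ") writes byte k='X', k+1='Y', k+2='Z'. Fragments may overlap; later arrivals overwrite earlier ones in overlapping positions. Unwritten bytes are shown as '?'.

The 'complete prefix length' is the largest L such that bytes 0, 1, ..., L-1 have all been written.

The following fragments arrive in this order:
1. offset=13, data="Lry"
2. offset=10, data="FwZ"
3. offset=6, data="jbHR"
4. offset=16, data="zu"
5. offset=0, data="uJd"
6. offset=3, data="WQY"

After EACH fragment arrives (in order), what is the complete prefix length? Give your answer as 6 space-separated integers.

Answer: 0 0 0 0 3 18

Derivation:
Fragment 1: offset=13 data="Lry" -> buffer=?????????????Lry?? -> prefix_len=0
Fragment 2: offset=10 data="FwZ" -> buffer=??????????FwZLry?? -> prefix_len=0
Fragment 3: offset=6 data="jbHR" -> buffer=??????jbHRFwZLry?? -> prefix_len=0
Fragment 4: offset=16 data="zu" -> buffer=??????jbHRFwZLryzu -> prefix_len=0
Fragment 5: offset=0 data="uJd" -> buffer=uJd???jbHRFwZLryzu -> prefix_len=3
Fragment 6: offset=3 data="WQY" -> buffer=uJdWQYjbHRFwZLryzu -> prefix_len=18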